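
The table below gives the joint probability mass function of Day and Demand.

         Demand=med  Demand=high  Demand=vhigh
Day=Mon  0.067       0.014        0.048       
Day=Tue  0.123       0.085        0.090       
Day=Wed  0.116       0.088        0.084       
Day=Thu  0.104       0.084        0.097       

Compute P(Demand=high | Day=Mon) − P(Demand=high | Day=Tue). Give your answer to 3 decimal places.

P(Day=Mon) = 0.067 + 0.014 + 0.048 = 0.129; P(Demand=high | Day=Mon) = 0.014/0.129 = 0.1085.
P(Day=Tue) = 0.123 + 0.085 + 0.090 = 0.298; P(Demand=high | Day=Tue) = 0.085/0.298 = 0.2852.
Difference = -0.177.

-0.177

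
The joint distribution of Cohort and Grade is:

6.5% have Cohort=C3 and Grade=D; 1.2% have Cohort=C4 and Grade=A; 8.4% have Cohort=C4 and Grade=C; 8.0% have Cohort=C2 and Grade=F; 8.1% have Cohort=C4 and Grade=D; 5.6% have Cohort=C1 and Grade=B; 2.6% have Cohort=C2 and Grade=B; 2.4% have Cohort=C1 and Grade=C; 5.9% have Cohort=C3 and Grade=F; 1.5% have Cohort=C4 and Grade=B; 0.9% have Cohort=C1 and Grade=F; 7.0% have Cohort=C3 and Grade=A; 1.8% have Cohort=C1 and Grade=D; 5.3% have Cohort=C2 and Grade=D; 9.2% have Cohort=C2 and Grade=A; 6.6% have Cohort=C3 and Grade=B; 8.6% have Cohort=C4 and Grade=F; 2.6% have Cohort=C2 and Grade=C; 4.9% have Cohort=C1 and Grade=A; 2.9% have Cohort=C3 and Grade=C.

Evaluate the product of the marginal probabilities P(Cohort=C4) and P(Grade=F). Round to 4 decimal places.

P(Cohort=C4) = 0.012 + 0.015 + 0.084 + 0.081 + 0.086 = 0.278.
P(Grade=F) = 0.009 + 0.080 + 0.059 + 0.086 = 0.234.
Product: 0.278 × 0.234 = 0.0651.

0.0651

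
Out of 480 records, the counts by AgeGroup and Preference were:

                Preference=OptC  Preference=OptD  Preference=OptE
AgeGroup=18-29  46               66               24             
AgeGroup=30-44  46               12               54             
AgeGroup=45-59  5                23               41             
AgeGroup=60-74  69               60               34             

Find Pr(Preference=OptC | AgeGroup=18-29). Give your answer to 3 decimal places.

0.338

Total with AgeGroup=18-29: 46 + 66 + 24 = 136.
P(Preference=OptC | AgeGroup=18-29) = 46/136 = 0.338.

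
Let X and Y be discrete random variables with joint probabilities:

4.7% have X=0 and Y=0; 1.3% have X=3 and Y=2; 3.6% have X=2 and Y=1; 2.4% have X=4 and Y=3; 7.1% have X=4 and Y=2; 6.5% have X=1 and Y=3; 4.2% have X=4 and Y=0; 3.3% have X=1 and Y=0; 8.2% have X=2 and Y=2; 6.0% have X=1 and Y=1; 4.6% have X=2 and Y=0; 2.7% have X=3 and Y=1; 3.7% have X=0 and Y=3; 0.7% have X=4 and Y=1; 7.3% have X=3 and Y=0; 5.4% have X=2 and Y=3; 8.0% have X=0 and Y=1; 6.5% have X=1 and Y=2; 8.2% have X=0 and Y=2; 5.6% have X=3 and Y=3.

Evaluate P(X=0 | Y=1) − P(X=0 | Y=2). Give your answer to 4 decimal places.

P(Y=1) = 0.080 + 0.060 + 0.036 + 0.027 + 0.007 = 0.210; P(X=0 | Y=1) = 0.080/0.210 = 0.38095.
P(Y=2) = 0.082 + 0.065 + 0.082 + 0.013 + 0.071 = 0.313; P(X=0 | Y=2) = 0.082/0.313 = 0.26198.
Difference = 0.1190.

0.1190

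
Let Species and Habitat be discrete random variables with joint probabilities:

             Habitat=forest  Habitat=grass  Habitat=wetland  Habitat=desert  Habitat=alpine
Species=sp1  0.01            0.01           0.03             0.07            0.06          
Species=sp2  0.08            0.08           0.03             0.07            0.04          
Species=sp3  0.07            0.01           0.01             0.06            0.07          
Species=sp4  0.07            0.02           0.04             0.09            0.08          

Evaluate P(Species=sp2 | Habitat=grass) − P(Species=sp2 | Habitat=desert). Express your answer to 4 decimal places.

0.4253

P(Habitat=grass) = 0.01 + 0.08 + 0.01 + 0.02 = 0.12; P(Species=sp2 | Habitat=grass) = 0.08/0.12 = 0.66667.
P(Habitat=desert) = 0.07 + 0.07 + 0.06 + 0.09 = 0.29; P(Species=sp2 | Habitat=desert) = 0.07/0.29 = 0.24138.
Difference = 0.4253.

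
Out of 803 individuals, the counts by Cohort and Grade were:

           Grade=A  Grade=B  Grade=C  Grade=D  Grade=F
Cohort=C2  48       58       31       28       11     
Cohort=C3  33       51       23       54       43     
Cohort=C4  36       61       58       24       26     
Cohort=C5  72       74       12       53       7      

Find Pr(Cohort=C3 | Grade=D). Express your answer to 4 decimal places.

0.3396

Total with Grade=D: 28 + 54 + 24 + 53 = 159.
P(Cohort=C3 | Grade=D) = 54/159 = 0.3396.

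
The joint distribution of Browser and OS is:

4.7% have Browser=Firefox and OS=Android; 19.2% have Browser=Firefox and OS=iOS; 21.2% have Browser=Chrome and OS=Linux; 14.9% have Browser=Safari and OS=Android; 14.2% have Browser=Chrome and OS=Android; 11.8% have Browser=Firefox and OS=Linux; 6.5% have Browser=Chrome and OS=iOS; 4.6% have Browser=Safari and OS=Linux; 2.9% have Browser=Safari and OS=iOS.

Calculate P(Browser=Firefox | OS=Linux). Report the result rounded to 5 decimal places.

P(OS=Linux) = 0.212 + 0.118 + 0.046 = 0.376.
P(Browser=Firefox | OS=Linux) = 0.118/0.376 = 0.31383.

0.31383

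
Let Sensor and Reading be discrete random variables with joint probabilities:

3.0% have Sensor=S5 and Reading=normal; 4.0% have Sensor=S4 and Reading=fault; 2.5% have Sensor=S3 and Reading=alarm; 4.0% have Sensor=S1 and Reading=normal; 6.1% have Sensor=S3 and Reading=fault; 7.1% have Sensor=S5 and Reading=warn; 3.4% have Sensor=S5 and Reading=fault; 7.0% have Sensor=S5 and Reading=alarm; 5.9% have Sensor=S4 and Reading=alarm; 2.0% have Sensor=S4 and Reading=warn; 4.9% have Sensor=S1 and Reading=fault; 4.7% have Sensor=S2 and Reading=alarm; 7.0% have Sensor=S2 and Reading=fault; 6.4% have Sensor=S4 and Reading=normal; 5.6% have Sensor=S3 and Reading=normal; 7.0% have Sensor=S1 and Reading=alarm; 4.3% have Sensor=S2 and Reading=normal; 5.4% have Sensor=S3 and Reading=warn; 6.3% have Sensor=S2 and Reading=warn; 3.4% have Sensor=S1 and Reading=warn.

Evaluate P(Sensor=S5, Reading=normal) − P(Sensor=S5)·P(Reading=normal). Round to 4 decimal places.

P(Sensor=S5) = 0.030 + 0.071 + 0.070 + 0.034 = 0.205.
P(Reading=normal) = 0.040 + 0.043 + 0.056 + 0.064 + 0.030 = 0.233.
P(Sensor=S5, Reading=normal) − P(Sensor=S5)P(Reading=normal) = 0.030 − 0.205×0.233 = -0.0178.

-0.0178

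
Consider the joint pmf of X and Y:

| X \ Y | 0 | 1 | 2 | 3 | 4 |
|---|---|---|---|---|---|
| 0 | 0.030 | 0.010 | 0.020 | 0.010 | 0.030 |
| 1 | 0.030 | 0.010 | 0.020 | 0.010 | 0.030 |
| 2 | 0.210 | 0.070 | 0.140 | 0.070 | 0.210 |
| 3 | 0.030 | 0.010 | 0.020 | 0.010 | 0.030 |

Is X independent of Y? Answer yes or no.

yes

Every cell satisfies P(X,Y) = P(X)·P(Y). For instance P(X=3) = 0.100, P(Y=1) = 0.100, and 0.100×0.100 = 0.010 matches the joint entry. So X and Y are independent.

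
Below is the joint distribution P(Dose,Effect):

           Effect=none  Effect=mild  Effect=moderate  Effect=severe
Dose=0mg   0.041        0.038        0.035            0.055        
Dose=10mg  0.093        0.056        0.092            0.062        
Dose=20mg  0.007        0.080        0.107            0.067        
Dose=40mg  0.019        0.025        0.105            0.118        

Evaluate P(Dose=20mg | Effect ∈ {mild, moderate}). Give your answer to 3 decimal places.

P(Effect=mild) = 0.038 + 0.056 + 0.080 + 0.025 = 0.199.
P(Effect=moderate) = 0.035 + 0.092 + 0.107 + 0.105 = 0.339.
P(Effect ∈ {mild, moderate}) = 0.199 + 0.339 = 0.538; P(Dose=20mg, Effect ∈ {mild, moderate}) = 0.080 + 0.107 = 0.187.
P(Dose=20mg | Effect ∈ {mild, moderate}) = 0.187/0.538 = 0.348.

0.348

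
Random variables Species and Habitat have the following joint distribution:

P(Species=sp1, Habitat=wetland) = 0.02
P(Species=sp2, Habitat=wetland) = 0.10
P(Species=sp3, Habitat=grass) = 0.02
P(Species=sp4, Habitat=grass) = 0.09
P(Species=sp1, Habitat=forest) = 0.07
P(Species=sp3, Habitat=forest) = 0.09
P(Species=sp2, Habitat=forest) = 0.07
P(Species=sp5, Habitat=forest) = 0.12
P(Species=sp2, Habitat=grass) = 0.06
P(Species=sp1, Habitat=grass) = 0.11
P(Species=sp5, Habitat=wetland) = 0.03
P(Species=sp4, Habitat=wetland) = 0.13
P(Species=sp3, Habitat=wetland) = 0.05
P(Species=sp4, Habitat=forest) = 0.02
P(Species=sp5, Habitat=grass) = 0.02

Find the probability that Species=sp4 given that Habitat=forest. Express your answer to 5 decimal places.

P(Habitat=forest) = 0.07 + 0.07 + 0.09 + 0.02 + 0.12 = 0.37.
P(Species=sp4 | Habitat=forest) = 0.02/0.37 = 0.05405.

0.05405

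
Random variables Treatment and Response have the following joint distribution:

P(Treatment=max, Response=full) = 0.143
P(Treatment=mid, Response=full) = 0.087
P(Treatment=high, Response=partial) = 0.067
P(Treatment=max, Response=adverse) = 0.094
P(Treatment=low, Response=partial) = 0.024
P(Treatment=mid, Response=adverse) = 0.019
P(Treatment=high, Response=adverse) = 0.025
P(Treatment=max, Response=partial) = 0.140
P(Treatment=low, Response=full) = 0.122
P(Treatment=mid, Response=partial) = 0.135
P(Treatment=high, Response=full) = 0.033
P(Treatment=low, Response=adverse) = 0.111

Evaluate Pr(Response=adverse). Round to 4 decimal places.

P(Response=adverse) = 0.111 + 0.019 + 0.025 + 0.094 = 0.249.

0.2490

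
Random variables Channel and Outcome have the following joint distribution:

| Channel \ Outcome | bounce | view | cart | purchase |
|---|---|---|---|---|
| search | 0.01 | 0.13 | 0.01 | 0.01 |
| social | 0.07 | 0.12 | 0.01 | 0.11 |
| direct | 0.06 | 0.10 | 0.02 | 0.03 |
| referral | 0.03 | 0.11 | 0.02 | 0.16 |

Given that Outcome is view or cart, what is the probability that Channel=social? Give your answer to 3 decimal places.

P(Outcome=view) = 0.13 + 0.12 + 0.10 + 0.11 = 0.46.
P(Outcome=cart) = 0.01 + 0.01 + 0.02 + 0.02 = 0.06.
P(Outcome ∈ {view, cart}) = 0.46 + 0.06 = 0.52; P(Channel=social, Outcome ∈ {view, cart}) = 0.12 + 0.01 = 0.13.
P(Channel=social | Outcome ∈ {view, cart}) = 0.13/0.52 = 0.250.

0.250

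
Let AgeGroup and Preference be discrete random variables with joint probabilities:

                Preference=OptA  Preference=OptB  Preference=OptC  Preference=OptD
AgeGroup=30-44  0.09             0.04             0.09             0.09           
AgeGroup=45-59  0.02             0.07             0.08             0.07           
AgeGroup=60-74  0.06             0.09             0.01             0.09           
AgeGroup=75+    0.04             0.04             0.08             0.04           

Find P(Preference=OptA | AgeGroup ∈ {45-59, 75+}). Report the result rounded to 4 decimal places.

0.1364

P(AgeGroup=45-59) = 0.02 + 0.07 + 0.08 + 0.07 = 0.24.
P(AgeGroup=75+) = 0.04 + 0.04 + 0.08 + 0.04 = 0.20.
P(AgeGroup ∈ {45-59, 75+}) = 0.24 + 0.20 = 0.44; P(Preference=OptA, AgeGroup ∈ {45-59, 75+}) = 0.02 + 0.04 = 0.06.
P(Preference=OptA | AgeGroup ∈ {45-59, 75+}) = 0.06/0.44 = 0.1364.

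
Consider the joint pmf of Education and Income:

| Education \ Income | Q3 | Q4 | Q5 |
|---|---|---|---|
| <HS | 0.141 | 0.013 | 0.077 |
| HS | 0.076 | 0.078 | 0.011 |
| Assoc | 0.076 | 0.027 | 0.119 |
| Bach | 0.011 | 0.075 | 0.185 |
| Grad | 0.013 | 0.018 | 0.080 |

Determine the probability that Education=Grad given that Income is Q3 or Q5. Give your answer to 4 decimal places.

P(Income=Q3) = 0.141 + 0.076 + 0.076 + 0.011 + 0.013 = 0.317.
P(Income=Q5) = 0.077 + 0.011 + 0.119 + 0.185 + 0.080 = 0.472.
P(Income ∈ {Q3, Q5}) = 0.317 + 0.472 = 0.789; P(Education=Grad, Income ∈ {Q3, Q5}) = 0.013 + 0.080 = 0.093.
P(Education=Grad | Income ∈ {Q3, Q5}) = 0.093/0.789 = 0.1179.

0.1179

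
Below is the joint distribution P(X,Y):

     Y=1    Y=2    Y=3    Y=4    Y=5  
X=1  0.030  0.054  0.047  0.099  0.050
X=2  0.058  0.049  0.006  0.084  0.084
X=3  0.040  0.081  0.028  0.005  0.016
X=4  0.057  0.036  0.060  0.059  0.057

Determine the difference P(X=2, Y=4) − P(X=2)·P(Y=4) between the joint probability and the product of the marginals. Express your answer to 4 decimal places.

0.0146

P(X=2) = 0.058 + 0.049 + 0.006 + 0.084 + 0.084 = 0.281.
P(Y=4) = 0.099 + 0.084 + 0.005 + 0.059 = 0.247.
P(X=2, Y=4) − P(X=2)P(Y=4) = 0.084 − 0.281×0.247 = 0.0146.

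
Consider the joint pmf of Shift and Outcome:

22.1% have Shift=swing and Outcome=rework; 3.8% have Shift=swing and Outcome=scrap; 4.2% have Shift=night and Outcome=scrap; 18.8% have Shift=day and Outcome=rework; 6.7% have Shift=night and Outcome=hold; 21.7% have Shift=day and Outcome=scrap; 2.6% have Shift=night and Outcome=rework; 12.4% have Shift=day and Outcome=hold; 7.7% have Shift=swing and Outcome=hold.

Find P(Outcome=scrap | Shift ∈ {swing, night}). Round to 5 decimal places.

0.16985

P(Shift=swing) = 0.221 + 0.038 + 0.077 = 0.336.
P(Shift=night) = 0.026 + 0.042 + 0.067 = 0.135.
P(Shift ∈ {swing, night}) = 0.336 + 0.135 = 0.471; P(Outcome=scrap, Shift ∈ {swing, night}) = 0.038 + 0.042 = 0.080.
P(Outcome=scrap | Shift ∈ {swing, night}) = 0.080/0.471 = 0.16985.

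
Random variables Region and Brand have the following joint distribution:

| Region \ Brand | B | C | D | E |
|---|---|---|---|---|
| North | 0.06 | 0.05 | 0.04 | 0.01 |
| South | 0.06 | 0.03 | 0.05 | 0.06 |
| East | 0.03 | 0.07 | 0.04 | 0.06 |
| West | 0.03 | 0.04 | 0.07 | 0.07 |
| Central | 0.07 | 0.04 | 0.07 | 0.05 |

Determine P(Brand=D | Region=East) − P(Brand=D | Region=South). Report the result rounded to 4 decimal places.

-0.0500

P(Region=East) = 0.03 + 0.07 + 0.04 + 0.06 = 0.20; P(Brand=D | Region=East) = 0.04/0.20 = 0.20000.
P(Region=South) = 0.06 + 0.03 + 0.05 + 0.06 = 0.20; P(Brand=D | Region=South) = 0.05/0.20 = 0.25000.
Difference = -0.0500.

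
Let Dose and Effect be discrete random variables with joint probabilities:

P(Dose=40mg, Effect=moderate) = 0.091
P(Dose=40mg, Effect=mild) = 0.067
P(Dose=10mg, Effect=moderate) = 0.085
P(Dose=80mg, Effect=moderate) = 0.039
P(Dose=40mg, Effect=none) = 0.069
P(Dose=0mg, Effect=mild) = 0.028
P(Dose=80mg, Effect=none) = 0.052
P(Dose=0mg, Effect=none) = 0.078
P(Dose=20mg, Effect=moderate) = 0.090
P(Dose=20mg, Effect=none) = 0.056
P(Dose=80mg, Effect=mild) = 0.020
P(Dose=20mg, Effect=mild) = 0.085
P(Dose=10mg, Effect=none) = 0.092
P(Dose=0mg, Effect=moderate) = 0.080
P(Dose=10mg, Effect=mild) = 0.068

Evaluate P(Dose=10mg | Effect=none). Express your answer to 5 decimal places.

0.26513

P(Effect=none) = 0.078 + 0.092 + 0.056 + 0.069 + 0.052 = 0.347.
P(Dose=10mg | Effect=none) = 0.092/0.347 = 0.26513.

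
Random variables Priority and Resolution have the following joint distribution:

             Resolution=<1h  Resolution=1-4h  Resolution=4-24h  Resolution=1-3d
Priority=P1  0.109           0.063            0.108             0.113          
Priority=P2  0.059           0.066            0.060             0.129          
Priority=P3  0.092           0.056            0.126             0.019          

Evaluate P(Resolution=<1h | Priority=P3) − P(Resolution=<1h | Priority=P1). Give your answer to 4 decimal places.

0.0366

P(Priority=P3) = 0.092 + 0.056 + 0.126 + 0.019 = 0.293; P(Resolution=<1h | Priority=P3) = 0.092/0.293 = 0.31399.
P(Priority=P1) = 0.109 + 0.063 + 0.108 + 0.113 = 0.393; P(Resolution=<1h | Priority=P1) = 0.109/0.393 = 0.27735.
Difference = 0.0366.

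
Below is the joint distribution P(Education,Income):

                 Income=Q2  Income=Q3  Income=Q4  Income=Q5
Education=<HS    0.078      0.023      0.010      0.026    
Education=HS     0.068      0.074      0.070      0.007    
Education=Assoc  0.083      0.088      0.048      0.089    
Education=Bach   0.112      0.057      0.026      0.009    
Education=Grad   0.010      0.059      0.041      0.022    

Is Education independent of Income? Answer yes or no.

no

P(Education=Assoc) = 0.308 and P(Income=Q5) = 0.153, so their product is 0.04712, but P(Education=Assoc, Income=Q5) = 0.089. Since these differ, Education and Income are not independent.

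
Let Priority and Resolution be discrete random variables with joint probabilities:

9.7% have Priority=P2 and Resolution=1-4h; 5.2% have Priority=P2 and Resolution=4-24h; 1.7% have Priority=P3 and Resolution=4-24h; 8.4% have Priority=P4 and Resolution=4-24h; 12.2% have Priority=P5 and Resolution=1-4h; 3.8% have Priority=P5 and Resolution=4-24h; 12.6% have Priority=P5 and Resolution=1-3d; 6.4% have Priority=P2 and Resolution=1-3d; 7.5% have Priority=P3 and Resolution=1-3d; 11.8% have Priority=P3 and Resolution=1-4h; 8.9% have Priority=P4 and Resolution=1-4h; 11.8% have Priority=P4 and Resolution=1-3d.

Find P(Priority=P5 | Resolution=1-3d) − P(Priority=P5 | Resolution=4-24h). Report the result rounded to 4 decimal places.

P(Resolution=1-3d) = 0.064 + 0.075 + 0.118 + 0.126 = 0.383; P(Priority=P5 | Resolution=1-3d) = 0.126/0.383 = 0.32898.
P(Resolution=4-24h) = 0.052 + 0.017 + 0.084 + 0.038 = 0.191; P(Priority=P5 | Resolution=4-24h) = 0.038/0.191 = 0.19895.
Difference = 0.1300.

0.1300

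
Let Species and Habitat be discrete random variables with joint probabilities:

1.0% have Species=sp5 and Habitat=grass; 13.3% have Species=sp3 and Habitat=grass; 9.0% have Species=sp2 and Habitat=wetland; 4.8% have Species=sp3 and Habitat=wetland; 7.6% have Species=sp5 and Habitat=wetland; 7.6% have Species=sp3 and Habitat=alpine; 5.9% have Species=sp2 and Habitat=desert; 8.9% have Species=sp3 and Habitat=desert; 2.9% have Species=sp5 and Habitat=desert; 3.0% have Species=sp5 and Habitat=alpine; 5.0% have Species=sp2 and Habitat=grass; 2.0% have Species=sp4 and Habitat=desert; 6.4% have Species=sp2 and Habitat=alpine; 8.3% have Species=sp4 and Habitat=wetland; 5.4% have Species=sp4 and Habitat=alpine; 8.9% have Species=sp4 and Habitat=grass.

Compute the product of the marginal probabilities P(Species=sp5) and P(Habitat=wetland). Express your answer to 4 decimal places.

0.0431

P(Species=sp5) = 0.010 + 0.076 + 0.029 + 0.030 = 0.145.
P(Habitat=wetland) = 0.090 + 0.048 + 0.083 + 0.076 = 0.297.
Product: 0.145 × 0.297 = 0.0431.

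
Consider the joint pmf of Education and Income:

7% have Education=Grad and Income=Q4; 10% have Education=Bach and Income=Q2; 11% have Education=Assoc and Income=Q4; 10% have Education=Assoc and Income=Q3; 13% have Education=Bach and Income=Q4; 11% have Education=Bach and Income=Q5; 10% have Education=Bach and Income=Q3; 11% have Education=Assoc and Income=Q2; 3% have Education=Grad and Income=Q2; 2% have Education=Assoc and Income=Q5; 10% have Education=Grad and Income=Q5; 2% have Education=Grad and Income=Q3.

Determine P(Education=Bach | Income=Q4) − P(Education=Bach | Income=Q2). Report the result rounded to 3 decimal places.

P(Income=Q4) = 0.11 + 0.13 + 0.07 = 0.31; P(Education=Bach | Income=Q4) = 0.13/0.31 = 0.4194.
P(Income=Q2) = 0.11 + 0.10 + 0.03 = 0.24; P(Education=Bach | Income=Q2) = 0.10/0.24 = 0.4167.
Difference = 0.003.

0.003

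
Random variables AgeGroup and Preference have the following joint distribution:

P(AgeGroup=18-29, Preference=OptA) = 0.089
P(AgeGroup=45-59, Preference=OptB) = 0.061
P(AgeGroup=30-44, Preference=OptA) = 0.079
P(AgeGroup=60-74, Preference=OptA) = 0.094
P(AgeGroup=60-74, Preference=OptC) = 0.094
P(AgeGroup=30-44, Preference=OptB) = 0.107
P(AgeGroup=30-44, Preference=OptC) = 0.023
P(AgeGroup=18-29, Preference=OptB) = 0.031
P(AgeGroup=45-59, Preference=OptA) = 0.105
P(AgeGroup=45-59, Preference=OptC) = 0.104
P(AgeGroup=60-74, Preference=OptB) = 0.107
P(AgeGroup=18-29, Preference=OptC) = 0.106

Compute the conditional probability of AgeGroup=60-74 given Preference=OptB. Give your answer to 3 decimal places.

0.350

P(Preference=OptB) = 0.031 + 0.107 + 0.061 + 0.107 = 0.306.
P(AgeGroup=60-74 | Preference=OptB) = 0.107/0.306 = 0.350.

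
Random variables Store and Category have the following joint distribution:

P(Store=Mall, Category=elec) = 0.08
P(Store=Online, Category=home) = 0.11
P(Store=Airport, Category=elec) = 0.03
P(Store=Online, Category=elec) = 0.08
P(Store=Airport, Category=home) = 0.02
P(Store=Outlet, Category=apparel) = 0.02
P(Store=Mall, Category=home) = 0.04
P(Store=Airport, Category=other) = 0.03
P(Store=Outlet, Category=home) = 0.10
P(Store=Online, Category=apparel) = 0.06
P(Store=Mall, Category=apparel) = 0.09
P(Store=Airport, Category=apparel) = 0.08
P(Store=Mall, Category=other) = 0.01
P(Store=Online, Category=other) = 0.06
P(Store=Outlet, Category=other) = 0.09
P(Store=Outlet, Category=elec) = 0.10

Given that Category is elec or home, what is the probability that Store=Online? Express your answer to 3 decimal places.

P(Category=elec) = 0.08 + 0.03 + 0.10 + 0.08 = 0.29.
P(Category=home) = 0.04 + 0.02 + 0.10 + 0.11 = 0.27.
P(Category ∈ {elec, home}) = 0.29 + 0.27 = 0.56; P(Store=Online, Category ∈ {elec, home}) = 0.08 + 0.11 = 0.19.
P(Store=Online | Category ∈ {elec, home}) = 0.19/0.56 = 0.339.

0.339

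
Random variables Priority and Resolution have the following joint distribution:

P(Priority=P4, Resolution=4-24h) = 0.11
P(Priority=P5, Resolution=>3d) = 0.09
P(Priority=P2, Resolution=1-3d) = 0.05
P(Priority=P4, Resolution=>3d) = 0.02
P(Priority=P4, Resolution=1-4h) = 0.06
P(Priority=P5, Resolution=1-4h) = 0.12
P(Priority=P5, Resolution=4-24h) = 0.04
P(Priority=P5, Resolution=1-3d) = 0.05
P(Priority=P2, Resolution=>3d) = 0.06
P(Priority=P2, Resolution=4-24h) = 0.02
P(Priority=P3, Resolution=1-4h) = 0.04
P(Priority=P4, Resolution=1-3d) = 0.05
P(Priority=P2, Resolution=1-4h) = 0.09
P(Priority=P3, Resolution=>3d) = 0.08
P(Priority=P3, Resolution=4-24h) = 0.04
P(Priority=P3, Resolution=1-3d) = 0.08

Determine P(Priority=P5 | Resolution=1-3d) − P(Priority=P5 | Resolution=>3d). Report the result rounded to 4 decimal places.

-0.1426

P(Resolution=1-3d) = 0.05 + 0.08 + 0.05 + 0.05 = 0.23; P(Priority=P5 | Resolution=1-3d) = 0.05/0.23 = 0.21739.
P(Resolution=>3d) = 0.06 + 0.08 + 0.02 + 0.09 = 0.25; P(Priority=P5 | Resolution=>3d) = 0.09/0.25 = 0.36000.
Difference = -0.1426.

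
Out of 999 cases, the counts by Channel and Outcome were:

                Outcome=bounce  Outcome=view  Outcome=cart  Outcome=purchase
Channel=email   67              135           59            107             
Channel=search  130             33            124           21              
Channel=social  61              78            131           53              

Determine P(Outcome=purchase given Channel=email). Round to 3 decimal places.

Total with Channel=email: 67 + 135 + 59 + 107 = 368.
P(Outcome=purchase | Channel=email) = 107/368 = 0.291.

0.291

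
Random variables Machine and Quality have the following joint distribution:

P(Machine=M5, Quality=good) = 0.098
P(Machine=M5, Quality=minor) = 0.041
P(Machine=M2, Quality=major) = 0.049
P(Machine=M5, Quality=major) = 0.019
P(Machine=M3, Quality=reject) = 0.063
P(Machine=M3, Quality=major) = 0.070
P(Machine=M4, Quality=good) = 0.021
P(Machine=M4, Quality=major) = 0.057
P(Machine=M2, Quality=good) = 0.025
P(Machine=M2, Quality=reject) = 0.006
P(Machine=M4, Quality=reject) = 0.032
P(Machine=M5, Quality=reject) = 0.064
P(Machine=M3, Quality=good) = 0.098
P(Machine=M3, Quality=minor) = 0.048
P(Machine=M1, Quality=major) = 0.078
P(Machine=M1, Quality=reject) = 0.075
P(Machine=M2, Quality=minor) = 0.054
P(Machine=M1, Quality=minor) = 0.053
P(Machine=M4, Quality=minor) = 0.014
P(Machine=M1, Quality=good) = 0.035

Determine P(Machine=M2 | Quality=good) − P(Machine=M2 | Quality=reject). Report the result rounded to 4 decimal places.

P(Quality=good) = 0.035 + 0.025 + 0.098 + 0.021 + 0.098 = 0.277; P(Machine=M2 | Quality=good) = 0.025/0.277 = 0.09025.
P(Quality=reject) = 0.075 + 0.006 + 0.063 + 0.032 + 0.064 = 0.240; P(Machine=M2 | Quality=reject) = 0.006/0.240 = 0.02500.
Difference = 0.0653.

0.0653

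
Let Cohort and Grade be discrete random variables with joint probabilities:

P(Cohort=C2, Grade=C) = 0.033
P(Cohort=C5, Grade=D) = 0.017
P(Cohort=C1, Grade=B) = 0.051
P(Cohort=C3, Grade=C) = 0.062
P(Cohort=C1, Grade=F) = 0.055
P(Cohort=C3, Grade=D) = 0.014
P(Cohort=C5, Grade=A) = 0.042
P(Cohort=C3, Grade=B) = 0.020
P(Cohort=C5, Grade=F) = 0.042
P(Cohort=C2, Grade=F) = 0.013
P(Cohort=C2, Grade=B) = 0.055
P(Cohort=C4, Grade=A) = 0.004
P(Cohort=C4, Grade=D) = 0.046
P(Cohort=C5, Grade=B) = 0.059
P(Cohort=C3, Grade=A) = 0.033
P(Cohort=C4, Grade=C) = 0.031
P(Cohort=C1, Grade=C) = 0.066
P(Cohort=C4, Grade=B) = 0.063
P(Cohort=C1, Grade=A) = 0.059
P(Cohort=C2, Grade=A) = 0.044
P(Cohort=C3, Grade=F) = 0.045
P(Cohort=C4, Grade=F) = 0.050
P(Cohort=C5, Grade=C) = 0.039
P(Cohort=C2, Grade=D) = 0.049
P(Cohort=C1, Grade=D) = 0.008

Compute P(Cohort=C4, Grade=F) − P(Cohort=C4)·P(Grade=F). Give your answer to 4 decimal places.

P(Cohort=C4) = 0.004 + 0.063 + 0.031 + 0.046 + 0.050 = 0.194.
P(Grade=F) = 0.055 + 0.013 + 0.045 + 0.050 + 0.042 = 0.205.
P(Cohort=C4, Grade=F) − P(Cohort=C4)P(Grade=F) = 0.050 − 0.194×0.205 = 0.0102.

0.0102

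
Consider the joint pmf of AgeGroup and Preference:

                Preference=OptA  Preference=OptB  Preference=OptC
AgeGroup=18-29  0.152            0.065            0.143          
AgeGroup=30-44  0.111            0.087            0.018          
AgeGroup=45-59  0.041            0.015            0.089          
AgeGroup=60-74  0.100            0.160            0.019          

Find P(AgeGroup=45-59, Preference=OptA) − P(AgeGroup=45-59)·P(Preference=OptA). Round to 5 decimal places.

-0.01758

P(AgeGroup=45-59) = 0.041 + 0.015 + 0.089 = 0.145.
P(Preference=OptA) = 0.152 + 0.111 + 0.041 + 0.100 = 0.404.
P(AgeGroup=45-59, Preference=OptA) − P(AgeGroup=45-59)P(Preference=OptA) = 0.041 − 0.145×0.404 = -0.01758.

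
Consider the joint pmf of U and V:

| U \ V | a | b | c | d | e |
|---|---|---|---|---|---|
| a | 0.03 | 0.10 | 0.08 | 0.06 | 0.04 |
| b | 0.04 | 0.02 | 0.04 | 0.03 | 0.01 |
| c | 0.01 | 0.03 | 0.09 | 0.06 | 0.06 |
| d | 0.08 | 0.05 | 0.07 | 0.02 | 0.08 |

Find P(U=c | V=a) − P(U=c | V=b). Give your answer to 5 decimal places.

-0.08750

P(V=a) = 0.03 + 0.04 + 0.01 + 0.08 = 0.16; P(U=c | V=a) = 0.01/0.16 = 0.062500.
P(V=b) = 0.10 + 0.02 + 0.03 + 0.05 = 0.20; P(U=c | V=b) = 0.03/0.20 = 0.150000.
Difference = -0.08750.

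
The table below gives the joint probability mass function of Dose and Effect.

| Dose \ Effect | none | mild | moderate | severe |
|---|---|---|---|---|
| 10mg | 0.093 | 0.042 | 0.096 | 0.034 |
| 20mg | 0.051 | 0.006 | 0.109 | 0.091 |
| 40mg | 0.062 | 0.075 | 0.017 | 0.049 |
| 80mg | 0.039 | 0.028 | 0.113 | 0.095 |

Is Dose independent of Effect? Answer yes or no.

no

P(Dose=40mg) = 0.203 and P(Effect=moderate) = 0.335, so their product is 0.06801, but P(Dose=40mg, Effect=moderate) = 0.017. Since these differ, Dose and Effect are not independent.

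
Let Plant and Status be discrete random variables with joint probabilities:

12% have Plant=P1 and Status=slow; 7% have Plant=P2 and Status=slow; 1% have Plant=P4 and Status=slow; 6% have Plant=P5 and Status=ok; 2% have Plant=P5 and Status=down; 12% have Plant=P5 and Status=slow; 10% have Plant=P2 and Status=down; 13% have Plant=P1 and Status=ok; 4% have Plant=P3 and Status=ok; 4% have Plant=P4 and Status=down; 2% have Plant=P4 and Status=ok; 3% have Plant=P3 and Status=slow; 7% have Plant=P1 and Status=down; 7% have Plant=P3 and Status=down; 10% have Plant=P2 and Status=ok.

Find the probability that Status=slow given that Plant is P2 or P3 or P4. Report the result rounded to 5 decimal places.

0.22917

P(Plant=P2) = 0.10 + 0.07 + 0.10 = 0.27.
P(Plant=P3) = 0.04 + 0.03 + 0.07 = 0.14.
P(Plant=P4) = 0.02 + 0.01 + 0.04 = 0.07.
P(Plant ∈ {P2, P3, P4}) = 0.27 + 0.14 + 0.07 = 0.48; P(Status=slow, Plant ∈ {P2, P3, P4}) = 0.07 + 0.03 + 0.01 = 0.11.
P(Status=slow | Plant ∈ {P2, P3, P4}) = 0.11/0.48 = 0.22917.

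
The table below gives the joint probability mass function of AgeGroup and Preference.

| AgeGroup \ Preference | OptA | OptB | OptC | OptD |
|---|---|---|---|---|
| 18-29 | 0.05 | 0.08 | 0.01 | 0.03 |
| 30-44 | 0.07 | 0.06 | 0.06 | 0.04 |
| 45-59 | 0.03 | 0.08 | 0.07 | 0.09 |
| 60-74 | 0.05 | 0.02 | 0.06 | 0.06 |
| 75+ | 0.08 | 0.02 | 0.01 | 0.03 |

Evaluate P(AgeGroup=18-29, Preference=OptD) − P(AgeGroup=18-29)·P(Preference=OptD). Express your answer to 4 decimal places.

-0.0125

P(AgeGroup=18-29) = 0.05 + 0.08 + 0.01 + 0.03 = 0.17.
P(Preference=OptD) = 0.03 + 0.04 + 0.09 + 0.06 + 0.03 = 0.25.
P(AgeGroup=18-29, Preference=OptD) − P(AgeGroup=18-29)P(Preference=OptD) = 0.03 − 0.17×0.25 = -0.0125.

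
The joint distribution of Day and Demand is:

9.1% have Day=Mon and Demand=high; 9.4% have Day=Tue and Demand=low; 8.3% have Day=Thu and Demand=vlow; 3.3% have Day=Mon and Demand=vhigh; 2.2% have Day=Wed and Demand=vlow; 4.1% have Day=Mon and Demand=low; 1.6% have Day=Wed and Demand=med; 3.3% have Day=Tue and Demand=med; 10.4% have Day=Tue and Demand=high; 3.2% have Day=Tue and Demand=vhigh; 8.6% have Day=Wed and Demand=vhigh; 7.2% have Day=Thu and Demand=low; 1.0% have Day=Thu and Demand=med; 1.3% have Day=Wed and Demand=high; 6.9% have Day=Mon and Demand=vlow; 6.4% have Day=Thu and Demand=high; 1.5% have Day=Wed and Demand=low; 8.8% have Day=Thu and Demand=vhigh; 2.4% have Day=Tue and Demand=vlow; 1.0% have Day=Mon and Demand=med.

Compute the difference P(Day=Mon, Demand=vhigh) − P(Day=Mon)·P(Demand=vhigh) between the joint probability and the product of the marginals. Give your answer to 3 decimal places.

-0.025

P(Day=Mon) = 0.069 + 0.041 + 0.010 + 0.091 + 0.033 = 0.244.
P(Demand=vhigh) = 0.033 + 0.032 + 0.086 + 0.088 = 0.239.
P(Day=Mon, Demand=vhigh) − P(Day=Mon)P(Demand=vhigh) = 0.033 − 0.244×0.239 = -0.025.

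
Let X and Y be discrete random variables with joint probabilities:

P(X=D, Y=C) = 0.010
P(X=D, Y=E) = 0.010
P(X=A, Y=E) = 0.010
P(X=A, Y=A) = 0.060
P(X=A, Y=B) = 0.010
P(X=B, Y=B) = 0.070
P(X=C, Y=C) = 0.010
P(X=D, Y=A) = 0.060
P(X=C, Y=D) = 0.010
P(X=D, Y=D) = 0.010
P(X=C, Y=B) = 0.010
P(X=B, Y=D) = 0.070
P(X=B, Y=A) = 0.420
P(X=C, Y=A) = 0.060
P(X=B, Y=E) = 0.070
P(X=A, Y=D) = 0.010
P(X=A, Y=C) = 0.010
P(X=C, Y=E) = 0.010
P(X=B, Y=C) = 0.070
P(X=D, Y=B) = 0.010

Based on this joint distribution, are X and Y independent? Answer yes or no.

Every cell satisfies P(X,Y) = P(X)·P(Y). For instance P(X=D) = 0.100, P(Y=E) = 0.100, and 0.100×0.100 = 0.010 matches the joint entry. So X and Y are independent.

yes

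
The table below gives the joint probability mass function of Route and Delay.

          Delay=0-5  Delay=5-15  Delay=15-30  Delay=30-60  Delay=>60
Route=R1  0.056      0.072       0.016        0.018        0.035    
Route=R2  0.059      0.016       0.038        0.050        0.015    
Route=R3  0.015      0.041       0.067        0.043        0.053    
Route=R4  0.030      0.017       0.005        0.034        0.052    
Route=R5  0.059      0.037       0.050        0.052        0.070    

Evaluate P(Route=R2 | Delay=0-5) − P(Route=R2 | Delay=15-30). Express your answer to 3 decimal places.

0.053

P(Delay=0-5) = 0.056 + 0.059 + 0.015 + 0.030 + 0.059 = 0.219; P(Route=R2 | Delay=0-5) = 0.059/0.219 = 0.2694.
P(Delay=15-30) = 0.016 + 0.038 + 0.067 + 0.005 + 0.050 = 0.176; P(Route=R2 | Delay=15-30) = 0.038/0.176 = 0.2159.
Difference = 0.053.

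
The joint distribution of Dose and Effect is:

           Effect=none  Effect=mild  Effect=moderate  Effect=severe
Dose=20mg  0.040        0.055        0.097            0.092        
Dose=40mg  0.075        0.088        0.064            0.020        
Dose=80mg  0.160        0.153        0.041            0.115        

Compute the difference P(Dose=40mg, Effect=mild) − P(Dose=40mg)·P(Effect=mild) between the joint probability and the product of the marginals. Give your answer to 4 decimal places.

0.0149

P(Dose=40mg) = 0.075 + 0.088 + 0.064 + 0.020 = 0.247.
P(Effect=mild) = 0.055 + 0.088 + 0.153 = 0.296.
P(Dose=40mg, Effect=mild) − P(Dose=40mg)P(Effect=mild) = 0.088 − 0.247×0.296 = 0.0149.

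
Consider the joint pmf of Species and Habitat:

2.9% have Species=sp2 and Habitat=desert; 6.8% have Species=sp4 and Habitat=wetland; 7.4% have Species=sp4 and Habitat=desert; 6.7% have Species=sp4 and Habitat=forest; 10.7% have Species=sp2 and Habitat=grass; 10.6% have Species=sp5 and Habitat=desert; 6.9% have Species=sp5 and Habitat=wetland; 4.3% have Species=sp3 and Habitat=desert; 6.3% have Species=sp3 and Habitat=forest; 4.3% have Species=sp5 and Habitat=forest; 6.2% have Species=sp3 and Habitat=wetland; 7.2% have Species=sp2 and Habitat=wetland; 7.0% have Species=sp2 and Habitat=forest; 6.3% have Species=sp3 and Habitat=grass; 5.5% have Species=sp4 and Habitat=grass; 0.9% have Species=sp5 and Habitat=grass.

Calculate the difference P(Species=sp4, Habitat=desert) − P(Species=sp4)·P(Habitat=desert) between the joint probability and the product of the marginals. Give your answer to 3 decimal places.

0.007

P(Species=sp4) = 0.067 + 0.055 + 0.068 + 0.074 = 0.264.
P(Habitat=desert) = 0.029 + 0.043 + 0.074 + 0.106 = 0.252.
P(Species=sp4, Habitat=desert) − P(Species=sp4)P(Habitat=desert) = 0.074 − 0.264×0.252 = 0.007.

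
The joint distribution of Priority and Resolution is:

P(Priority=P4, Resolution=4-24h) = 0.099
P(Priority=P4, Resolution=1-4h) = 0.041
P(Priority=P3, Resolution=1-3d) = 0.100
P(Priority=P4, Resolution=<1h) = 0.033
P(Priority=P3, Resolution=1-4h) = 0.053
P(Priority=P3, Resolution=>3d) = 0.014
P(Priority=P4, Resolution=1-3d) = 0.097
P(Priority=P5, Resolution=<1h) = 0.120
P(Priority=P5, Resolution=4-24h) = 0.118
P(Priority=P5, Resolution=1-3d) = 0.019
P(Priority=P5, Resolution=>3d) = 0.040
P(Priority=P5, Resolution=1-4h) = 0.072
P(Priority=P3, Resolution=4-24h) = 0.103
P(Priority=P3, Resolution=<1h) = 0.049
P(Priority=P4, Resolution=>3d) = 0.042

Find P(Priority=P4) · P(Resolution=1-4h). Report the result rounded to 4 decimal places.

P(Priority=P4) = 0.033 + 0.041 + 0.099 + 0.097 + 0.042 = 0.312.
P(Resolution=1-4h) = 0.053 + 0.041 + 0.072 = 0.166.
Product: 0.312 × 0.166 = 0.0518.

0.0518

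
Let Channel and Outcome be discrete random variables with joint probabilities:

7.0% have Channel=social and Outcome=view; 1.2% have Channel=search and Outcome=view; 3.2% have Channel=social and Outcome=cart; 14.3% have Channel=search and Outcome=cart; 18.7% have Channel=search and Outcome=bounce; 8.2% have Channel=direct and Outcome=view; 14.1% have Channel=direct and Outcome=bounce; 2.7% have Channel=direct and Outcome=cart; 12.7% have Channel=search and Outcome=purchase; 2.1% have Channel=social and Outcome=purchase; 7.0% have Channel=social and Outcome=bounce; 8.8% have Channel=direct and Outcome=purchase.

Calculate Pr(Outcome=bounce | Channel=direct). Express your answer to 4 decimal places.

P(Channel=direct) = 0.141 + 0.082 + 0.027 + 0.088 = 0.338.
P(Outcome=bounce | Channel=direct) = 0.141/0.338 = 0.4172.

0.4172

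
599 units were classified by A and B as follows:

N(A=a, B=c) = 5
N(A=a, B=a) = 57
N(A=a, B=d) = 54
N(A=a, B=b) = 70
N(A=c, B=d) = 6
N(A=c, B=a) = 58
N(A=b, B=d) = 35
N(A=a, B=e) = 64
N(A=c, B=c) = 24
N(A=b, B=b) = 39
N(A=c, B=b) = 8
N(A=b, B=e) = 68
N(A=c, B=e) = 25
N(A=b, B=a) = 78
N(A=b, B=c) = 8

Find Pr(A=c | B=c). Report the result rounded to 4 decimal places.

Total with B=c: 5 + 8 + 24 = 37.
P(A=c | B=c) = 24/37 = 0.6486.

0.6486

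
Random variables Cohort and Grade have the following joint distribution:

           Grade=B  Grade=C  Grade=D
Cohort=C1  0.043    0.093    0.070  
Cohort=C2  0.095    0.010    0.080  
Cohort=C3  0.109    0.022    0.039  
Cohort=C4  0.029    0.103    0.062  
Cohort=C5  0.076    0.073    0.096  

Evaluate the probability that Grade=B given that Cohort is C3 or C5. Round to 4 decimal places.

0.4458

P(Cohort=C3) = 0.109 + 0.022 + 0.039 = 0.170.
P(Cohort=C5) = 0.076 + 0.073 + 0.096 = 0.245.
P(Cohort ∈ {C3, C5}) = 0.170 + 0.245 = 0.415; P(Grade=B, Cohort ∈ {C3, C5}) = 0.109 + 0.076 = 0.185.
P(Grade=B | Cohort ∈ {C3, C5}) = 0.185/0.415 = 0.4458.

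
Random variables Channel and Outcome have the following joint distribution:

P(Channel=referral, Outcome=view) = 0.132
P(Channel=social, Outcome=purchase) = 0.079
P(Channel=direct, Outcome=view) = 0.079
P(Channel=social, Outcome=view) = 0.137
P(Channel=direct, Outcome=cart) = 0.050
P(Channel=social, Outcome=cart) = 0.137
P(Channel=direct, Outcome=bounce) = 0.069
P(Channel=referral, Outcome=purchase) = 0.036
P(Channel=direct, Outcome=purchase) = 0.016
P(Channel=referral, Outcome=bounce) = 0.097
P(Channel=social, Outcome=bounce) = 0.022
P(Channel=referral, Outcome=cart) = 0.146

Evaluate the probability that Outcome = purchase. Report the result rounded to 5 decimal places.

P(Outcome=purchase) = 0.079 + 0.016 + 0.036 = 0.131.

0.13100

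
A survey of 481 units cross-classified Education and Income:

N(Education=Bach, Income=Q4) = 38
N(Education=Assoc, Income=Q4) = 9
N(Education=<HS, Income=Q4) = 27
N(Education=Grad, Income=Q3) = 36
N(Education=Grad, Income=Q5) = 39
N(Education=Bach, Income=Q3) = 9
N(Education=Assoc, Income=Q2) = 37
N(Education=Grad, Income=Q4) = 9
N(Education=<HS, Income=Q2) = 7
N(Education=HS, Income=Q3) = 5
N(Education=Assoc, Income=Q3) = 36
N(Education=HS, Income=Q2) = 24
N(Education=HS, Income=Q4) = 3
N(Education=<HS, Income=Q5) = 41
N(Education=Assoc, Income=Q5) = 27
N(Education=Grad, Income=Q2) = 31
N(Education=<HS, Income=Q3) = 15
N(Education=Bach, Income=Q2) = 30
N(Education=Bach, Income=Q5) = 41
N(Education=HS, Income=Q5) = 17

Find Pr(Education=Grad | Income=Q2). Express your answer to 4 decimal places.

0.2403

Total with Income=Q2: 7 + 24 + 37 + 30 + 31 = 129.
P(Education=Grad | Income=Q2) = 31/129 = 0.2403.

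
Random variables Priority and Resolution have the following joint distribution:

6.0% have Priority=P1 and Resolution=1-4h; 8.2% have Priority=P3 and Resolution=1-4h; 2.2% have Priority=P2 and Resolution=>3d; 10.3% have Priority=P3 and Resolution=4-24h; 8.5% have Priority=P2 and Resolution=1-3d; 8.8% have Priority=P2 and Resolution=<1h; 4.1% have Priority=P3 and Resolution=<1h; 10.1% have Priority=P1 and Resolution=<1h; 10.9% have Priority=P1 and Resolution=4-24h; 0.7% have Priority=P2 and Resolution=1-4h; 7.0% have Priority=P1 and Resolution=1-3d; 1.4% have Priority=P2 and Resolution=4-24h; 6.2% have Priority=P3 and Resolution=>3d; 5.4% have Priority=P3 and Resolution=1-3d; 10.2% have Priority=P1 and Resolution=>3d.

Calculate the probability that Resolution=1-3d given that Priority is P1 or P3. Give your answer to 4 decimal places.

0.1582

P(Priority=P1) = 0.101 + 0.060 + 0.109 + 0.070 + 0.102 = 0.442.
P(Priority=P3) = 0.041 + 0.082 + 0.103 + 0.054 + 0.062 = 0.342.
P(Priority ∈ {P1, P3}) = 0.442 + 0.342 = 0.784; P(Resolution=1-3d, Priority ∈ {P1, P3}) = 0.070 + 0.054 = 0.124.
P(Resolution=1-3d | Priority ∈ {P1, P3}) = 0.124/0.784 = 0.1582.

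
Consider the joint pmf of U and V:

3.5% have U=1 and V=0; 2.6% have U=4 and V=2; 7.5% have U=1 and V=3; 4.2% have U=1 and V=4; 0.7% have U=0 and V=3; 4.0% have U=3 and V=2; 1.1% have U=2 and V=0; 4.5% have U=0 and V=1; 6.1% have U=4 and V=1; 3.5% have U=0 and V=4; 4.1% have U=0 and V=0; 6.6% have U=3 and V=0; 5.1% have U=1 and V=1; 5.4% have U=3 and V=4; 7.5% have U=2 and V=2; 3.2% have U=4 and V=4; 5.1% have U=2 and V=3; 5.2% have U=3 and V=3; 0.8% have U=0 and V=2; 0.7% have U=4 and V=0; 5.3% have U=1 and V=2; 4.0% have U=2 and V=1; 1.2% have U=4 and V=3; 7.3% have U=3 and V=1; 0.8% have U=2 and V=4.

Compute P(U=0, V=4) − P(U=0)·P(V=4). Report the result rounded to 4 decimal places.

P(U=0) = 0.041 + 0.045 + 0.008 + 0.007 + 0.035 = 0.136.
P(V=4) = 0.035 + 0.042 + 0.008 + 0.054 + 0.032 = 0.171.
P(U=0, V=4) − P(U=0)P(V=4) = 0.035 − 0.136×0.171 = 0.0117.

0.0117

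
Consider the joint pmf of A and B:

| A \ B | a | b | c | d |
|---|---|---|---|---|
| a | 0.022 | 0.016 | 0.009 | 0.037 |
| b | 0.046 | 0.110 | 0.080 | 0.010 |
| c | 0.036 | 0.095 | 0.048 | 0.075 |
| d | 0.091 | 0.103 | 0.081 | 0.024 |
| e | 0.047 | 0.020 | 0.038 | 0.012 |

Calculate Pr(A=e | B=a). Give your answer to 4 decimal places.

P(B=a) = 0.022 + 0.046 + 0.036 + 0.091 + 0.047 = 0.242.
P(A=e | B=a) = 0.047/0.242 = 0.1942.

0.1942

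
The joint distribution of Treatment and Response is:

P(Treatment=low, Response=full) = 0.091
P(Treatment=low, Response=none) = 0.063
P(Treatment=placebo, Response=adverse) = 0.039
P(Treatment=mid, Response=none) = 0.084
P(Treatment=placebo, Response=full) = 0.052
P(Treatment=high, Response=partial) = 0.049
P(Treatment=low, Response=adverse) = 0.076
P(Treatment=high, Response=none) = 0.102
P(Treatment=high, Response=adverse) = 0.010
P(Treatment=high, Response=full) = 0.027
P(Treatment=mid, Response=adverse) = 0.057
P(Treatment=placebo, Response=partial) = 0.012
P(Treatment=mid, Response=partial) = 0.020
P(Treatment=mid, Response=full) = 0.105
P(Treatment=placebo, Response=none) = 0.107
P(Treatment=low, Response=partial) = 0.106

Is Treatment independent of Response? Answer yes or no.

no

P(Treatment=low) = 0.336 and P(Response=none) = 0.356, so their product is 0.11962, but P(Treatment=low, Response=none) = 0.063. Since these differ, Treatment and Response are not independent.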